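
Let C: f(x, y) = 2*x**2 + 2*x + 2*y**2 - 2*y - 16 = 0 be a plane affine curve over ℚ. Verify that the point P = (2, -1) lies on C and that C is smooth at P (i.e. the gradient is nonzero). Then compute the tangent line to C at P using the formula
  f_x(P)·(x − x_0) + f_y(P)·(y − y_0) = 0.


Tangent line at P: 10*x - 6*y - 26 = 0.

Step 1: f(2, -1) = 0, so P lies on C.
Step 2: partial derivatives
  f_x(x, y) = 4*x + 2, f_y(x, y) = 4*y - 2.
  f_x(P) = 10, f_y(P) = -6 (gradient nonzero, so P is smooth).
Step 3: tangent line at P: 10·(x − 2) + -6·(y − -1) = 0.
Expanding: 10*x - 6*y - 26 = 0.


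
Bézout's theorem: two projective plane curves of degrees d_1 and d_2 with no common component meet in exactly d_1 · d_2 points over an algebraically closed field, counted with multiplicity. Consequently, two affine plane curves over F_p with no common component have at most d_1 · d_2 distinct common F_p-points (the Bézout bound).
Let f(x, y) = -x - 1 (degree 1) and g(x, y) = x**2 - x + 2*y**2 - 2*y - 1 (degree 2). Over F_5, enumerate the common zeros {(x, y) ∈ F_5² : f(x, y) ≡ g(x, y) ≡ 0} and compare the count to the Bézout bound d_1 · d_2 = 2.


Common zeros: {(4, 2), (4, 4)}; count = 2; Bézout bound = 2.

deg(f) = 1, deg(g) = 2, so Bézout bound = 2.
Scan x ∈ F_5. For each x, list the y ∈ F_5 with f(x, y) ≡ 0 and those with g(x, y) ≡ 0 (mod 5); the common zeros in that column are the intersection.
  x = 0: f ≡ 0 at y ∈ ∅; g ≡ 0 at y ∈ ∅; common: ∅.
  x = 1: f ≡ 0 at y ∈ ∅; g ≡ 0 at y ∈ ∅; common: ∅.
  x = 2: f ≡ 0 at y ∈ ∅; g ≡ 0 at y ∈ {2, 4}; common: ∅.
  x = 3: f ≡ 0 at y ∈ ∅; g ≡ 0 at y ∈ {0, 1}; common: ∅.
  x = 4: f ≡ 0 at y ∈ {0, 1, 2, 3, 4}; g ≡ 0 at y ∈ {2, 4}; common: {2, 4}.
Collecting: common zeros = {(4, 2), (4, 4)}, so the count is 2.
Comparison with the Bézout bound: 2 ≤ 2 = deg(f)·deg(g), as expected for curves with no common component (the bound is attained).


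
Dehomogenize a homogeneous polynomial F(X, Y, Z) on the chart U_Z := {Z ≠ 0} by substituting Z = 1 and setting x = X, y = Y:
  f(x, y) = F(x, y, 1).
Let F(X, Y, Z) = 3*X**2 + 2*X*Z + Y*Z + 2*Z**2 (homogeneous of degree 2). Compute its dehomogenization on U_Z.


f(x, y) = 3*x**2 + 2*x + y + 2

On U_Z we set Z = 1. Each monomial c·X^i·Y^j·Z^k in F becomes c·x^i·y^j·1^k = c·x^i·y^j.
Substituting Z = 1: F(X, Y, 1) = 3*x**2 + 2*x + y + 2.
Note: deg(f) ≤ deg(F) = 2; strict inequality happens when F is divisible by Z (lost terms).


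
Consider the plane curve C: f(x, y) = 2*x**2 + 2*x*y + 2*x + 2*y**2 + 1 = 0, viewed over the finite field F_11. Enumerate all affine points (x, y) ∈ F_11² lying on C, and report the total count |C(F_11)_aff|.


Affine F_11-points: {(0, 4), (0, 7), (2, 10), (3, 1), (3, 7), (4, 9), (6, 1), (6, 4), (8, 5), (8, 9), (9, 3), (9, 10)}; count = 12.

For each of the 121 pairs (x, y) ∈ F_11², evaluate f(x, y) mod 11. Record the zeros.
  x = 0: [0↦1, 1↦3, 2↦9, 3↦8, 4↦0, 5↦7, 6↦7, 7↦0, 8↦8, 9↦9, 10↦3]  zeros at y ∈ {4, 7}
  x = 1: [0↦5, 1↦9, 2↦6, 3↦7, 4↦1, 5↦10, 6↦1, 7↦7, 8↦6, 9↦9, 10↦5]  zeros at y ∈ ∅
  x = 2: [0↦2, 1↦8, 2↦7, 3↦10, 4↦6, 5↦6, 6↦10, 7↦7, 8↦8, 9↦2, 10↦0]  zeros at y ∈ {10}
  x = 3: [0↦3, 1↦0, 2↦1, 3↦6, 4↦4, 5↦6, 6↦1, 7↦0, 8↦3, 9↦10, 10↦10]  zeros at y ∈ {1, 7}
  x = 4: [0↦8, 1↦7, 2↦10, 3↦6, 4↦6, 5↦10, 6↦7, 7↦8, 8↦2, 9↦0, 10↦2]  zeros at y ∈ {9}
  x = 5: [0↦6, 1↦7, 2↦1, 3↦10, 4↦1, 5↦7, 6↦6, 7↦9, 8↦5, 9↦5, 10↦9]  zeros at y ∈ ∅
  x = 6: [0↦8, 1↦0, 2↦7, 3↦7, 4↦0, 5↦8, 6↦9, 7↦3, 8↦1, 9↦3, 10↦9]  zeros at y ∈ {1, 4}
  x = 7: [0↦3, 1↦8, 2↦6, 3↦8, 4↦3, 5↦2, 6↦5, 7↦1, 8↦1, 9↦5, 10↦2]  zeros at y ∈ ∅
  x = 8: [0↦2, 1↦9, 2↦9, 3↦2, 4↦10, 5↦0, 6↦5, 7↦3, 8↦5, 9↦0, 10↦10]  zeros at y ∈ {5, 9}
  x = 9: [0↦5, 1↦3, 2↦5, 3↦0, 4↦10, 5↦2, 6↦9, 7↦9, 8↦2, 9↦10, 10↦0]  zeros at y ∈ {3, 10}
  x = 10: [0↦1, 1↦1, 2↦5, 3↦2, 4↦3, 5↦8, 6↦6, 7↦8, 8↦3, 9↦2, 10↦5]  zeros at y ∈ ∅
Collecting zeros: affine points = {(0, 4), (0, 7), (2, 10), (3, 1), (3, 7), (4, 9), (6, 1), (6, 4), (8, 5), (8, 9), (9, 3), (9, 10)}.
Total count |C(F_11)_aff| = 12.


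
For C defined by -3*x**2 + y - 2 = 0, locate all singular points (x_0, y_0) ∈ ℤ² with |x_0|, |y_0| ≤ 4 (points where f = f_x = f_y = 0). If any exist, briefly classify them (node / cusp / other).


No singular points in the scanned grid; C is smooth there.

Compute partial derivatives:
  f_x = -6*x.
  f_y = 1.
f_y = 1 is a nonzero constant, so f_y never vanishes: no point (x, y) can satisfy f = f_x = f_y = 0. In particular no (x, y) ∈ {−4, ..., 4}² is singular; the curve is smooth.


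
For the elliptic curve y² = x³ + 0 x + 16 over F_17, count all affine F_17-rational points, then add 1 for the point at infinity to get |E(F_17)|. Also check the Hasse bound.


Affine points = {(0, 4), (0, 13), (1, 0), (3, 3), (3, 14), (7, 6), (7, 11), (8, 1), (8, 16), (10, 8), (10, 9), (11, 2), (11, 15), (15, 5), (15, 12), (16, 7), (16, 10)}; affine count = 17; |E(F_17)| = 18.

Discriminant check: Δ ∝ 4a³ + 27b² = 4·0³ + 27·16² = 4·0 + 27·256 ≡ 10 (mod 17). Nonzero ⇒ E is nonsingular.
For each x ∈ F_17, compute rhs = x³ + 0·x + 16 mod 17, then count y ∈ F_17 with y² ≡ rhs.
  x = 0: rhs = 16, matching y values: 4, 13 (2 points).
  x = 1: rhs = 0, matching y values: 0 (1 points).
  x = 2: rhs = 7, matching y values: none (0 points).
  x = 3: rhs = 9, matching y values: 3, 14 (2 points).
  x = 4: rhs = 12, matching y values: none (0 points).
  x = 5: rhs = 5, matching y values: none (0 points).
  x = 6: rhs = 11, matching y values: none (0 points).
  x = 7: rhs = 2, matching y values: 6, 11 (2 points).
  x = 8: rhs = 1, matching y values: 1, 16 (2 points).
  x = 9: rhs = 14, matching y values: none (0 points).
  x = 10: rhs = 13, matching y values: 8, 9 (2 points).
  x = 11: rhs = 4, matching y values: 2, 15 (2 points).
  x = 12: rhs = 10, matching y values: none (0 points).
  x = 13: rhs = 3, matching y values: none (0 points).
  x = 14: rhs = 6, matching y values: none (0 points).
  x = 15: rhs = 8, matching y values: 5, 12 (2 points).
  x = 16: rhs = 15, matching y values: 7, 10 (2 points).
Total affine count: 17.
Full point count |E(F_17)| = 17 + 1 = 18.
Hasse bound: |18 − (17+1)| = |0| = 0 ≤ 2√17 ≈ 8.2462 ✓.


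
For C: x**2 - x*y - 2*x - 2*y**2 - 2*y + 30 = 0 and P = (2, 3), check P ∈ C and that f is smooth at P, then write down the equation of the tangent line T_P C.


Tangent line at P: -x - 16*y + 50 = 0.

Step 1: f(2, 3) = 0, so P lies on C.
Step 2: partial derivatives
  f_x(x, y) = 2*x - y - 2, f_y(x, y) = -x - 4*y - 2.
  f_x(P) = -1, f_y(P) = -16 (gradient nonzero, so P is smooth).
Step 3: tangent line at P: -1·(x − 2) + -16·(y − 3) = 0.
Expanding: -x - 16*y + 50 = 0.


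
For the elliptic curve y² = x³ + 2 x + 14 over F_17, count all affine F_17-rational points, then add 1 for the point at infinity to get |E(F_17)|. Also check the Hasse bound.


Affine points = {(1, 0), (2, 3), (2, 14), (3, 8), (3, 9), (4, 1), (4, 16), (5, 8), (5, 9), (6, 2), (6, 15), (8, 7), (8, 10), (9, 8), (9, 9), (12, 7), (12, 10), (14, 7), (14, 10), (15, 6), (15, 11)}; affine count = 21; |E(F_17)| = 22.

Discriminant check: Δ ∝ 4a³ + 27b² = 4·2³ + 27·14² = 4·8 + 27·196 ≡ 3 (mod 17). Nonzero ⇒ E is nonsingular.
For each x ∈ F_17, compute rhs = x³ + 2·x + 14 mod 17, then count y ∈ F_17 with y² ≡ rhs.
  x = 0: rhs = 14, matching y values: none (0 points).
  x = 1: rhs = 0, matching y values: 0 (1 points).
  x = 2: rhs = 9, matching y values: 3, 14 (2 points).
  x = 3: rhs = 13, matching y values: 8, 9 (2 points).
  x = 4: rhs = 1, matching y values: 1, 16 (2 points).
  x = 5: rhs = 13, matching y values: 8, 9 (2 points).
  x = 6: rhs = 4, matching y values: 2, 15 (2 points).
  x = 7: rhs = 14, matching y values: none (0 points).
  x = 8: rhs = 15, matching y values: 7, 10 (2 points).
  x = 9: rhs = 13, matching y values: 8, 9 (2 points).
  x = 10: rhs = 14, matching y values: none (0 points).
  x = 11: rhs = 7, matching y values: none (0 points).
  x = 12: rhs = 15, matching y values: 7, 10 (2 points).
  x = 13: rhs = 10, matching y values: none (0 points).
  x = 14: rhs = 15, matching y values: 7, 10 (2 points).
  x = 15: rhs = 2, matching y values: 6, 11 (2 points).
  x = 16: rhs = 11, matching y values: none (0 points).
Total affine count: 21.
Full point count |E(F_17)| = 21 + 1 = 22.
Hasse bound: |22 − (17+1)| = |4| = 4 ≤ 2√17 ≈ 8.2462 ✓.


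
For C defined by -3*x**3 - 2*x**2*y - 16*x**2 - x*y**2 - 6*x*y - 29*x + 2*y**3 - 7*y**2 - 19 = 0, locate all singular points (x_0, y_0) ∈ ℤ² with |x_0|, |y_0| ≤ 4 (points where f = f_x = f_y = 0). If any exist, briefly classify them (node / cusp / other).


Singular points: {(-2, 1)}; classification: cusp.

Compute partial derivatives:
  f_x = -9*x**2 - 4*x*y - 32*x - y**2 - 6*y - 29.
  f_y = -2*x**2 - 2*x*y - 6*x + 6*y**2 - 14*y.
Scan x_0 ∈ {−4, ..., 4}. For each x_0, f_y(x_0, y) is a polynomial in y; find its integer roots y ∈ {−4, ..., 4}, then test f_x and f at those candidates.
  x = -4: f_y(-4, y) = 6*y**2 - 6*y - 8; no integer root y with |y| ≤ 4.
  x = -3: f_y(-3, y) = 6*y**2 - 8*y; vanishes at y ∈ {0}. (-3, 0): f_x = -14 ≠ 0.
  x = -2: f_y(-2, y) = 6*y**2 - 10*y + 4; vanishes at y ∈ {1}. (-2, 1): f_x = 0, f = 0 — SINGULAR.
  x = -1: f_y(-1, y) = 6*y**2 - 12*y + 4; no integer root y with |y| ≤ 4.
  x = 0: f_y(0, y) = 6*y**2 - 14*y; vanishes at y ∈ {0}. (0, 0): f_x = -29 ≠ 0.
  x = 1: f_y(1, y) = 6*y**2 - 16*y - 8; no integer root y with |y| ≤ 4.
  x = 2: f_y(2, y) = 6*y**2 - 18*y - 20; no integer root y with |y| ≤ 4.
  x = 3: f_y(3, y) = 6*y**2 - 20*y - 36; no integer root y with |y| ≤ 4.
  x = 4: f_y(4, y) = 6*y**2 - 22*y - 56; no integer root y with |y| ≤ 4.
Only singular point on the grid: (-2, 1).
Classify: substitute x = -2 + u, y = 1 + v and expand: f = -3*u**3 - 2*u**2*v - u*v**2 + 2*v**3 + v**2.
No constant or linear terms (consistent with a singular point). Quadratic part: v**2. Cubic part: -3*u**3 - 2*u**2*v - u*v**2 + 2*v**3.
The quadratic part v**2 is a perfect square, so there is a single (double) tangent line v = 0, i.e. y = 1. Restricting the cubic part to that line (v = 0) leaves -3*u**3 ≠ 0, so f is not divisible by v and the branch is v² ≈ 3*u**3 to lowest order — this is a cusp.
Classification: cusp.


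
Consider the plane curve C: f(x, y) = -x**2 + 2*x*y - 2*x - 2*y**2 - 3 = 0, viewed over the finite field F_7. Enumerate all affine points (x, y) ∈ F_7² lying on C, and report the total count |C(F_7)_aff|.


Affine F_7-points: {(0, 3), (0, 4), (3, 1), (3, 2), (4, 1), (4, 3), (6, 2), (6, 4)}; count = 8.

For each of the 49 pairs (x, y) ∈ F_7², evaluate f(x, y) mod 7. Record the zeros.
  x = 0: [0↦4, 1↦2, 2↦3, 3↦0, 4↦0, 5↦3, 6↦2]  zeros at y ∈ {3, 4}
  x = 1: [0↦1, 1↦1, 2↦4, 3↦3, 4↦5, 5↦3, 6↦4]  zeros at y ∈ ∅
  x = 2: [0↦3, 1↦5, 2↦3, 3↦4, 4↦1, 5↦1, 6↦4]  zeros at y ∈ ∅
  x = 3: [0↦3, 1↦0, 2↦0, 3↦3, 4↦2, 5↦4, 6↦2]  zeros at y ∈ {1, 2}
  x = 4: [0↦1, 1↦0, 2↦2, 3↦0, 4↦1, 5↦5, 6↦5]  zeros at y ∈ {1, 3}
  x = 5: [0↦4, 1↦5, 2↦2, 3↦2, 4↦5, 5↦4, 6↦6]  zeros at y ∈ ∅
  x = 6: [0↦5, 1↦1, 2↦0, 3↦2, 4↦0, 5↦1, 6↦5]  zeros at y ∈ {2, 4}
Collecting zeros: affine points = {(0, 3), (0, 4), (3, 1), (3, 2), (4, 1), (4, 3), (6, 2), (6, 4)}.
Total count |C(F_7)_aff| = 8.


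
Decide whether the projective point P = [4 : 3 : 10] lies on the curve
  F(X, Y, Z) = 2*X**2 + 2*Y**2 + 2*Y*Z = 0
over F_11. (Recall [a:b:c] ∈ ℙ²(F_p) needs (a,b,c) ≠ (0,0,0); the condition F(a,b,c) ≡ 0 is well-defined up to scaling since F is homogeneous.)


F(4,3,10) ≡ 0 (mod 11); P is on the curve.

Evaluate F(4, 3, 10) term-by-term (mod 11).
  2*X**2 ↦ 2·16·1·1 = 32
  2*Y**2 ↦ 2·1·9·1 = 18
  2*Y*Z ↦ 2·1·3·10 = 60
Sum: F(4, 3, 10) = (32) + (18) + (60) = 110.
Reducing mod 11: 110 ≡ 0 (mod 11).
Since F(a, b, c) ≡ 0 (mod 11), P lies on the curve.


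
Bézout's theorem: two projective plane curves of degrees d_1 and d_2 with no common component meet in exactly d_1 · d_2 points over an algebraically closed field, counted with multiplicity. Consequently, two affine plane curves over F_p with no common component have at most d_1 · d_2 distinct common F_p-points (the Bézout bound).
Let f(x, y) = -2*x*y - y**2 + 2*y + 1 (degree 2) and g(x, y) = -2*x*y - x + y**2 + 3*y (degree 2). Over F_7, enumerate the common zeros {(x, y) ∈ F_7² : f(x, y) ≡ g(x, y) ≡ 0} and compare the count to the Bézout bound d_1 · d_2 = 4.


Common zeros: {(0, 4), (2, 2)}; count = 2; Bézout bound = 4.

deg(f) = 2, deg(g) = 2, so Bézout bound = 4.
Scan x ∈ F_7. For each x, list the y ∈ F_7 with f(x, y) ≡ 0 and those with g(x, y) ≡ 0 (mod 7); the common zeros in that column are the intersection.
  x = 0: f ≡ 0 at y ∈ {4, 5}; g ≡ 0 at y ∈ {0, 4}; common: {4}.
  x = 1: f ≡ 0 at y ∈ {1, 6}; g ≡ 0 at y ∈ ∅; common: ∅.
  x = 2: f ≡ 0 at y ∈ {2, 3}; g ≡ 0 at y ∈ {2, 6}; common: {2}.
  x = 3: f ≡ 0 at y ∈ ∅; g ≡ 0 at y ∈ {5}; common: ∅.
  x = 4: f ≡ 0 at y ∈ ∅; g ≡ 0 at y ∈ ∅; common: ∅.
  x = 5: f ≡ 0 at y ∈ ∅; g ≡ 0 at y ∈ ∅; common: ∅.
  x = 6: f ≡ 0 at y ∈ ∅; g ≡ 0 at y ∈ {1}; common: ∅.
Collecting: common zeros = {(0, 4), (2, 2)}, so the count is 2.
Comparison with the Bézout bound: 2 ≤ 4 = deg(f)·deg(g), as expected for curves with no common component (the affine F_7-count falls short of the bound because intersections may lie at infinity, over extension fields, or carry multiplicity).


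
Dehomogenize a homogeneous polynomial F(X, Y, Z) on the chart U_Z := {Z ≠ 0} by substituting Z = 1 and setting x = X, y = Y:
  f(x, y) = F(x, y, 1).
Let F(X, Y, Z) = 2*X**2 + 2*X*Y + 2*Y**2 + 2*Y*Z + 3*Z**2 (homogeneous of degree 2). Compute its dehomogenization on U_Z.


f(x, y) = 2*x**2 + 2*x*y + 2*y**2 + 2*y + 3

On U_Z we set Z = 1. Each monomial c·X^i·Y^j·Z^k in F becomes c·x^i·y^j·1^k = c·x^i·y^j.
Substituting Z = 1: F(X, Y, 1) = 2*x**2 + 2*x*y + 2*y**2 + 2*y + 3.
Note: deg(f) ≤ deg(F) = 2; strict inequality happens when F is divisible by Z (lost terms).


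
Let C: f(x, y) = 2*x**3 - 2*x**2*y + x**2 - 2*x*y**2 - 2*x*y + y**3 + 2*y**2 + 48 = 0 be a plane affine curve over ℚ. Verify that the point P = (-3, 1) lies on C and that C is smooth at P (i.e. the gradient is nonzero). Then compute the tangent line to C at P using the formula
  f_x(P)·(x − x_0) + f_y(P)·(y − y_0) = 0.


Tangent line at P: 56*x + 7*y + 161 = 0.

Step 1: f(-3, 1) = 0, so P lies on C.
Step 2: partial derivatives
  f_x(x, y) = 6*x**2 - 4*x*y + 2*x - 2*y**2 - 2*y, f_y(x, y) = -2*x**2 - 4*x*y - 2*x + 3*y**2 + 4*y.
  f_x(P) = 56, f_y(P) = 7 (gradient nonzero, so P is smooth).
Step 3: tangent line at P: 56·(x − -3) + 7·(y − 1) = 0.
Expanding: 56*x + 7*y + 161 = 0.


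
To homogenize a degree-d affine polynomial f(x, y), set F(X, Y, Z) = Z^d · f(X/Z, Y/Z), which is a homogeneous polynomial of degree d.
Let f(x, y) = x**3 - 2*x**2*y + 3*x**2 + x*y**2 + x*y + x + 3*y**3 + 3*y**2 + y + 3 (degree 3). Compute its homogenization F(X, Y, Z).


F(X, Y, Z) = X**3 - 2*X**2*Y + 3*X**2*Z + X*Y**2 + X*Y*Z + X*Z**2 + 3*Y**3 + 3*Y**2*Z + Y*Z**2 + 3*Z**3

deg(f) = 3.
Substitute x = X/Z, y = Y/Z into f, then multiply by Z^3.
  monomial 1·x^3·y^0 ↦ 1·X^3·Y^0·Z^0.
  monomial -2·x^2·y^1 ↦ -2·X^2·Y^1·Z^0.
  monomial 3·x^2·y^0 ↦ 3·X^2·Y^0·Z^1.
  monomial 1·x^1·y^2 ↦ 1·X^1·Y^2·Z^0.
  monomial 1·x^1·y^1 ↦ 1·X^1·Y^1·Z^1.
  monomial 1·x^1·y^0 ↦ 1·X^1·Y^0·Z^2.
  monomial 3·x^0·y^3 ↦ 3·X^0·Y^3·Z^0.
  monomial 3·x^0·y^2 ↦ 3·X^0·Y^2·Z^1.
  monomial 1·x^0·y^1 ↦ 1·X^0·Y^1·Z^2.
  monomial 3·x^0·y^0 ↦ 3·X^0·Y^0·Z^3.
Collecting: F(X, Y, Z) = X**3 - 2*X**2*Y + 3*X**2*Z + X*Y**2 + X*Y*Z + X*Z**2 + 3*Y**3 + 3*Y**2*Z + Y*Z**2 + 3*Z**3.


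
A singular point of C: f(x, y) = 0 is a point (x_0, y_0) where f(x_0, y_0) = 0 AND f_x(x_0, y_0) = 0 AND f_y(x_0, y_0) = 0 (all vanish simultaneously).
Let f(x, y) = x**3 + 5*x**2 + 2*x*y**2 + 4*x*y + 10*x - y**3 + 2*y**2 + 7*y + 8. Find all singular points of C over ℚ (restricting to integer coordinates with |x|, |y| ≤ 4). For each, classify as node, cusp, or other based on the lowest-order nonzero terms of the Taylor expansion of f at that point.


Singular points: {(-2, -1)}; classification: node.

Compute partial derivatives:
  f_x = 3*x**2 + 10*x + 2*y**2 + 4*y + 10.
  f_y = 4*x*y + 4*x - 3*y**2 + 4*y + 7.
Scan x_0 ∈ {−4, ..., 4}. For each x_0, f_y(x_0, y) is a polynomial in y; find its integer roots y ∈ {−4, ..., 4}, then test f_x and f at those candidates.
  x = -4: f_y(-4, y) = -3*y**2 - 12*y - 9; vanishes at y ∈ {-3, -1}. (-4, -3): f_x = 24 ≠ 0; (-4, -1): f_x = 16 ≠ 0.
  x = -3: f_y(-3, y) = -3*y**2 - 8*y - 5; vanishes at y ∈ {-1}. (-3, -1): f_x = 5 ≠ 0.
  x = -2: f_y(-2, y) = -3*y**2 - 4*y - 1; vanishes at y ∈ {-1}. (-2, -1): f_x = 0, f = 0 — SINGULAR.
  x = -1: f_y(-1, y) = 3 - 3*y**2; vanishes at y ∈ {-1, 1}. (-1, -1): f_x = 1 ≠ 0; (-1, 1): f_x = 9 ≠ 0.
  x = 0: f_y(0, y) = -3*y**2 + 4*y + 7; vanishes at y ∈ {-1}. (0, -1): f_x = 8 ≠ 0.
  x = 1: f_y(1, y) = -3*y**2 + 8*y + 11; vanishes at y ∈ {-1}. (1, -1): f_x = 21 ≠ 0.
  x = 2: f_y(2, y) = -3*y**2 + 12*y + 15; vanishes at y ∈ {-1}. (2, -1): f_x = 40 ≠ 0.
  x = 3: f_y(3, y) = -3*y**2 + 16*y + 19; vanishes at y ∈ {-1}. (3, -1): f_x = 65 ≠ 0.
  x = 4: f_y(4, y) = -3*y**2 + 20*y + 23; vanishes at y ∈ {-1}. (4, -1): f_x = 96 ≠ 0.
Only singular point on the grid: (-2, -1).
Classify: substitute x = -2 + u, y = -1 + v and expand: f = u**3 - u**2 + 2*u*v**2 - v**3 + v**2.
No constant or linear terms (consistent with a singular point). Quadratic part: -u**2 + v**2. Cubic part: u**3 + 2*u*v**2 - v**3.
The quadratic part v**2 - u**2 = (v − u)(v + u) splits into two distinct linear factors, so there are two distinct tangent lines y − -1 = ±(x − -2) — this is a node (ordinary double point).
Classification: node.


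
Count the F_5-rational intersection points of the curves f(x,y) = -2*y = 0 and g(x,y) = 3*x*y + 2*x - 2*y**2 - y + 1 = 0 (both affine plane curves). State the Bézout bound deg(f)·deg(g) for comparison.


Common zeros: {(2, 0)}; count = 1; Bézout bound = 2.

deg(f) = 1, deg(g) = 2, so Bézout bound = 2.
Scan x ∈ F_5. For each x, list the y ∈ F_5 with f(x, y) ≡ 0 and those with g(x, y) ≡ 0 (mod 5); the common zeros in that column are the intersection.
  x = 0: f ≡ 0 at y ∈ {0}; g ≡ 0 at y ∈ {3, 4}; common: ∅.
  x = 1: f ≡ 0 at y ∈ {0}; g ≡ 0 at y ∈ ∅; common: ∅.
  x = 2: f ≡ 0 at y ∈ {0}; g ≡ 0 at y ∈ {0}; common: {0}.
  x = 3: f ≡ 0 at y ∈ {0}; g ≡ 0 at y ∈ {2}; common: ∅.
  x = 4: f ≡ 0 at y ∈ {0}; g ≡ 0 at y ∈ ∅; common: ∅.
Collecting: common zeros = {(2, 0)}, so the count is 1.
Comparison with the Bézout bound: 1 ≤ 2 = deg(f)·deg(g), as expected for curves with no common component (the affine F_5-count falls short of the bound because intersections may lie at infinity, over extension fields, or carry multiplicity).


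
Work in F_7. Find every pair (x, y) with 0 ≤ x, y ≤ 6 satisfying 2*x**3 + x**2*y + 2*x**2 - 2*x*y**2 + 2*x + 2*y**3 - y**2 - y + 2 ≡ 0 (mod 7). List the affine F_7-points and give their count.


Affine F_7-points: {(0, 6), (1, 1), (1, 3), (3, 2), (3, 6), (6, 0), (6, 3)}; count = 7.

For each of the 49 pairs (x, y) ∈ F_7², evaluate f(x, y) mod 7. Record the zeros.
  x = 0: [0↦2, 1↦2, 2↦5, 3↦2, 4↦5, 5↦5, 6↦0]  zeros at y ∈ {6}
  x = 1: [0↦1, 1↦0, 2↦5, 3↦0, 4↦4, 5↦1, 6↦3]  zeros at y ∈ {1, 3}
  x = 2: [0↦2, 1↦2, 2↦4, 3↦6, 4↦6, 5↦2, 6↦6]  zeros at y ∈ ∅
  x = 3: [0↦3, 1↦6, 2↦0, 3↦4, 4↦2, 5↦6, 6↦0]  zeros at y ∈ {2, 6}
  x = 4: [0↦2, 1↦3, 2↦5, 3↦6, 4↦4, 5↦4, 6↦4]  zeros at y ∈ ∅
  x = 5: [0↦4, 1↦5, 2↦3, 3↦3, 4↦3, 5↦1, 6↦2]  zeros at y ∈ ∅
  x = 6: [0↦0, 1↦3, 2↦6, 3↦0, 4↦4, 5↦2, 6↦6]  zeros at y ∈ {0, 3}
Collecting zeros: affine points = {(0, 6), (1, 1), (1, 3), (3, 2), (3, 6), (6, 0), (6, 3)}.
Total count |C(F_7)_aff| = 7.


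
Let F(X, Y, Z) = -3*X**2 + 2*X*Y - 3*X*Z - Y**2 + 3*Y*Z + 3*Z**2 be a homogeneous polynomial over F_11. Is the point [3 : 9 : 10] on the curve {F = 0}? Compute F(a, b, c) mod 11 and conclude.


F(3,9,10) ≡ 8 (mod 11); P is NOT on the curve.

Evaluate F(3, 9, 10) term-by-term (mod 11).
  -3*X**2 ↦ -3·9·1·1 = -27
  2*X*Y ↦ 2·3·9·1 = 54
  -3*X*Z ↦ -3·3·1·10 = -90
  -Y**2 ↦ -1·1·81·1 = -81
  3*Y*Z ↦ 3·1·9·10 = 270
  3*Z**2 ↦ 3·1·1·100 = 300
Sum: F(3, 9, 10) = (-27) + (54) + (-90) + (-81) + (270) + (300) = 426.
Reducing mod 11: 426 ≡ 8 (mod 11).
Since F(a, b, c) ≡ 8 ≠ 0 (mod 11), P does NOT lie on the curve.


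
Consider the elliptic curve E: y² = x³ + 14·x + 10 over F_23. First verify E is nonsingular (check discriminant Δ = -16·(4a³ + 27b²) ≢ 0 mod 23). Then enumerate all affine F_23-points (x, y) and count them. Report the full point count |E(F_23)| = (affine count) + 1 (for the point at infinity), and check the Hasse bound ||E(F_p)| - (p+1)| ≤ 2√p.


Affine points = {(1, 5), (1, 18), (2, 0), (8, 6), (8, 17), (10, 0), (11, 0), (14, 11), (14, 12), (16, 11), (16, 12), (17, 3), (17, 20), (22, 8), (22, 15)}; affine count = 15; |E(F_23)| = 16.

Discriminant check: Δ ∝ 4a³ + 27b² = 4·14³ + 27·10² = 4·2744 + 27·100 ≡ 14 (mod 23). Nonzero ⇒ E is nonsingular.
For each x ∈ F_23, compute rhs = x³ + 14·x + 10 mod 23, then count y ∈ F_23 with y² ≡ rhs.
  x = 0: rhs = 10, matching y values: none (0 points).
  x = 1: rhs = 2, matching y values: 5, 18 (2 points).
  x = 2: rhs = 0, matching y values: 0 (1 points).
  x = 3: rhs = 10, matching y values: none (0 points).
  x = 4: rhs = 15, matching y values: none (0 points).
  x = 5: rhs = 21, matching y values: none (0 points).
  x = 6: rhs = 11, matching y values: none (0 points).
  x = 7: rhs = 14, matching y values: none (0 points).
  x = 8: rhs = 13, matching y values: 6, 17 (2 points).
  x = 9: rhs = 14, matching y values: none (0 points).
  x = 10: rhs = 0, matching y values: 0 (1 points).
  x = 11: rhs = 0, matching y values: 0 (1 points).
  x = 12: rhs = 20, matching y values: none (0 points).
  x = 13: rhs = 20, matching y values: none (0 points).
  x = 14: rhs = 6, matching y values: 11, 12 (2 points).
  x = 15: rhs = 7, matching y values: none (0 points).
  x = 16: rhs = 6, matching y values: 11, 12 (2 points).
  x = 17: rhs = 9, matching y values: 3, 20 (2 points).
  x = 18: rhs = 22, matching y values: none (0 points).
  x = 19: rhs = 5, matching y values: none (0 points).
  x = 20: rhs = 10, matching y values: none (0 points).
  x = 21: rhs = 20, matching y values: none (0 points).
  x = 22: rhs = 18, matching y values: 8, 15 (2 points).
Total affine count: 15.
Full point count |E(F_23)| = 15 + 1 = 16.
Hasse bound: |16 − (23+1)| = |-8| = 8 ≤ 2√23 ≈ 9.5917 ✓.


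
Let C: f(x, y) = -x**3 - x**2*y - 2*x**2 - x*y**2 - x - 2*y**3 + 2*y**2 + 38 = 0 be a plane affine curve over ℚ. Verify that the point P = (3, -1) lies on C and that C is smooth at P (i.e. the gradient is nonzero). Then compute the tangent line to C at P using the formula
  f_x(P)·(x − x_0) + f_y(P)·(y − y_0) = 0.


Tangent line at P: -35*x - 13*y + 92 = 0.

Step 1: f(3, -1) = 0, so P lies on C.
Step 2: partial derivatives
  f_x(x, y) = -3*x**2 - 2*x*y - 4*x - y**2 - 1, f_y(x, y) = -x**2 - 2*x*y - 6*y**2 + 4*y.
  f_x(P) = -35, f_y(P) = -13 (gradient nonzero, so P is smooth).
Step 3: tangent line at P: -35·(x − 3) + -13·(y − -1) = 0.
Expanding: -35*x - 13*y + 92 = 0.


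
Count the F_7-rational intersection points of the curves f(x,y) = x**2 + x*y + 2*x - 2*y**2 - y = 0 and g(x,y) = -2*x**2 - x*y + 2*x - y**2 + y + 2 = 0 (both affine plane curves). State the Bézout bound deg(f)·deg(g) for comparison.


Common zeros: {(2, 3)}; count = 1; Bézout bound = 4.

deg(f) = 2, deg(g) = 2, so Bézout bound = 4.
Scan x ∈ F_7. For each x, list the y ∈ F_7 with f(x, y) ≡ 0 and those with g(x, y) ≡ 0 (mod 7); the common zeros in that column are the intersection.
  x = 0: f ≡ 0 at y ∈ {0, 3}; g ≡ 0 at y ∈ {2, 6}; common: ∅.
  x = 1: f ≡ 0 at y ∈ ∅; g ≡ 0 at y ∈ {3, 4}; common: ∅.
  x = 2: f ≡ 0 at y ∈ {1, 3}; g ≡ 0 at y ∈ {3}; common: {3}.
  x = 3: f ≡ 0 at y ∈ ∅; g ≡ 0 at y ∈ ∅; common: ∅.
  x = 4: f ≡ 0 at y ∈ ∅; g ≡ 0 at y ∈ ∅; common: ∅.
  x = 5: f ≡ 0 at y ∈ {0, 2}; g ≡ 0 at y ∈ {4, 6}; common: ∅.
  x = 6: f ≡ 0 at y ∈ ∅; g ≡ 0 at y ∈ ∅; common: ∅.
Collecting: common zeros = {(2, 3)}, so the count is 1.
Comparison with the Bézout bound: 1 ≤ 4 = deg(f)·deg(g), as expected for curves with no common component (the affine F_7-count falls short of the bound because intersections may lie at infinity, over extension fields, or carry multiplicity).


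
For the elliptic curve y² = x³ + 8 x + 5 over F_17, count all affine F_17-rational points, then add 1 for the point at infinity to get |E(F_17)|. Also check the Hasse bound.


Affine points = {(4, 4), (4, 13), (5, 0), (7, 8), (7, 9), (11, 8), (11, 9), (15, 7), (15, 10), (16, 8), (16, 9)}; affine count = 11; |E(F_17)| = 12.

Discriminant check: Δ ∝ 4a³ + 27b² = 4·8³ + 27·5² = 4·512 + 27·25 ≡ 3 (mod 17). Nonzero ⇒ E is nonsingular.
For each x ∈ F_17, compute rhs = x³ + 8·x + 5 mod 17, then count y ∈ F_17 with y² ≡ rhs.
  x = 0: rhs = 5, matching y values: none (0 points).
  x = 1: rhs = 14, matching y values: none (0 points).
  x = 2: rhs = 12, matching y values: none (0 points).
  x = 3: rhs = 5, matching y values: none (0 points).
  x = 4: rhs = 16, matching y values: 4, 13 (2 points).
  x = 5: rhs = 0, matching y values: 0 (1 points).
  x = 6: rhs = 14, matching y values: none (0 points).
  x = 7: rhs = 13, matching y values: 8, 9 (2 points).
  x = 8: rhs = 3, matching y values: none (0 points).
  x = 9: rhs = 7, matching y values: none (0 points).
  x = 10: rhs = 14, matching y values: none (0 points).
  x = 11: rhs = 13, matching y values: 8, 9 (2 points).
  x = 12: rhs = 10, matching y values: none (0 points).
  x = 13: rhs = 11, matching y values: none (0 points).
  x = 14: rhs = 5, matching y values: none (0 points).
  x = 15: rhs = 15, matching y values: 7, 10 (2 points).
  x = 16: rhs = 13, matching y values: 8, 9 (2 points).
Total affine count: 11.
Full point count |E(F_17)| = 11 + 1 = 12.
Hasse bound: |12 − (17+1)| = |-6| = 6 ≤ 2√17 ≈ 8.2462 ✓.


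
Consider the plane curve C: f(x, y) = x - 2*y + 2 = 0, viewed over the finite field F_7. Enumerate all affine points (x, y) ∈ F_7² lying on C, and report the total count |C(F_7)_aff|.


Affine F_7-points: {(0, 1), (1, 5), (2, 2), (3, 6), (4, 3), (5, 0), (6, 4)}; count = 7.

For each of the 49 pairs (x, y) ∈ F_7², evaluate f(x, y) mod 7. Record the zeros.
  x = 0: [0↦2, 1↦0, 2↦5, 3↦3, 4↦1, 5↦6, 6↦4]  zeros at y ∈ {1}
  x = 1: [0↦3, 1↦1, 2↦6, 3↦4, 4↦2, 5↦0, 6↦5]  zeros at y ∈ {5}
  x = 2: [0↦4, 1↦2, 2↦0, 3↦5, 4↦3, 5↦1, 6↦6]  zeros at y ∈ {2}
  x = 3: [0↦5, 1↦3, 2↦1, 3↦6, 4↦4, 5↦2, 6↦0]  zeros at y ∈ {6}
  x = 4: [0↦6, 1↦4, 2↦2, 3↦0, 4↦5, 5↦3, 6↦1]  zeros at y ∈ {3}
  x = 5: [0↦0, 1↦5, 2↦3, 3↦1, 4↦6, 5↦4, 6↦2]  zeros at y ∈ {0}
  x = 6: [0↦1, 1↦6, 2↦4, 3↦2, 4↦0, 5↦5, 6↦3]  zeros at y ∈ {4}
Collecting zeros: affine points = {(0, 1), (1, 5), (2, 2), (3, 6), (4, 3), (5, 0), (6, 4)}.
Total count |C(F_7)_aff| = 7.


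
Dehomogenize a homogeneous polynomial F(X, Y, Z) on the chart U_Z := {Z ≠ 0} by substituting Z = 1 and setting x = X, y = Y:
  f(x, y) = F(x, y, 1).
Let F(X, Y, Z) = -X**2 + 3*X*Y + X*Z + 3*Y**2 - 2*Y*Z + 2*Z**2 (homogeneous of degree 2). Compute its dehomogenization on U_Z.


f(x, y) = -x**2 + 3*x*y + x + 3*y**2 - 2*y + 2

On U_Z we set Z = 1. Each monomial c·X^i·Y^j·Z^k in F becomes c·x^i·y^j·1^k = c·x^i·y^j.
Substituting Z = 1: F(X, Y, 1) = -x**2 + 3*x*y + x + 3*y**2 - 2*y + 2.
Note: deg(f) ≤ deg(F) = 2; strict inequality happens when F is divisible by Z (lost terms).


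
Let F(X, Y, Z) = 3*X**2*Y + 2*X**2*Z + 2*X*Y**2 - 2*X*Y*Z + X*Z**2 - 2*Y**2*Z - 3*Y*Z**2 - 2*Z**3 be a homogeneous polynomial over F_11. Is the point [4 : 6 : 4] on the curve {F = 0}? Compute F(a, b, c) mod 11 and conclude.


F(4,6,4) ≡ 4 (mod 11); P is NOT on the curve.

Evaluate F(4, 6, 4) term-by-term (mod 11).
  3*X**2*Y ↦ 3·16·6·1 = 288
  2*X**2*Z ↦ 2·16·1·4 = 128
  2*X*Y**2 ↦ 2·4·36·1 = 288
  -2*X*Y*Z ↦ -2·4·6·4 = -192
  X*Z**2 ↦ 1·4·1·16 = 64
  -2*Y**2*Z ↦ -2·1·36·4 = -288
  -3*Y*Z**2 ↦ -3·1·6·16 = -288
  -2*Z**3 ↦ -2·1·1·64 = -128
Sum: F(4, 6, 4) = (288) + (128) + (288) + (-192) + (64) + (-288) + (-288) + (-128) = -128.
Reducing mod 11: -128 ≡ 4 (mod 11).
Since F(a, b, c) ≡ 4 ≠ 0 (mod 11), P does NOT lie on the curve.


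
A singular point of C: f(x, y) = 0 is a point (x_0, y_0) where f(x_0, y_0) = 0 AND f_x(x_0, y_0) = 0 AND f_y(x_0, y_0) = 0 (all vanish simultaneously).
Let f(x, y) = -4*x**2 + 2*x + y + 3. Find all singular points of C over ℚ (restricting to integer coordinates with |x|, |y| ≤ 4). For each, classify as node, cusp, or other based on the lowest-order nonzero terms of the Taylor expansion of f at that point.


No singular points in the scanned grid; C is smooth there.

Compute partial derivatives:
  f_x = 2 - 8*x.
  f_y = 1.
f_y = 1 is a nonzero constant, so f_y never vanishes: no point (x, y) can satisfy f = f_x = f_y = 0. In particular no (x, y) ∈ {−4, ..., 4}² is singular; the curve is smooth.


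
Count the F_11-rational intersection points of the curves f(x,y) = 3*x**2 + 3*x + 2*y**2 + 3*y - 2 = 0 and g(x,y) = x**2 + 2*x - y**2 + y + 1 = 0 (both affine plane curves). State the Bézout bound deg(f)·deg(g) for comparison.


Common zeros: {(7, 5)}; count = 1; Bézout bound = 4.

deg(f) = 2, deg(g) = 2, so Bézout bound = 4.
Scan x ∈ F_11. For each x, list the y ∈ F_11 with f(x, y) ≡ 0 and those with g(x, y) ≡ 0 (mod 11); the common zeros in that column are the intersection.
  x = 0: f ≡ 0 at y ∈ {6, 9}; g ≡ 0 at y ∈ {4, 8}; common: ∅.
  x = 1: f ≡ 0 at y ∈ ∅; g ≡ 0 at y ∈ ∅; common: ∅.
  x = 2: f ≡ 0 at y ∈ ∅; g ≡ 0 at y ∈ {5, 7}; common: ∅.
  x = 3: f ≡ 0 at y ∈ {5, 10}; g ≡ 0 at y ∈ ∅; common: ∅.
  x = 4: f ≡ 0 at y ∈ ∅; g ≡ 0 at y ∈ ∅; common: ∅.
  x = 5: f ≡ 0 at y ∈ {0, 4}; g ≡ 0 at y ∈ ∅; common: ∅.
  x = 6: f ≡ 0 at y ∈ ∅; g ≡ 0 at y ∈ ∅; common: ∅.
  x = 7: f ≡ 0 at y ∈ {5, 10}; g ≡ 0 at y ∈ {5, 7}; common: {5}.
  x = 8: f ≡ 0 at y ∈ ∅; g ≡ 0 at y ∈ ∅; common: ∅.
  x = 9: f ≡ 0 at y ∈ ∅; g ≡ 0 at y ∈ {4, 8}; common: ∅.
  x = 10: f ≡ 0 at y ∈ {6, 9}; g ≡ 0 at y ∈ {0, 1}; common: ∅.
Collecting: common zeros = {(7, 5)}, so the count is 1.
Comparison with the Bézout bound: 1 ≤ 4 = deg(f)·deg(g), as expected for curves with no common component (the affine F_11-count falls short of the bound because intersections may lie at infinity, over extension fields, or carry multiplicity).


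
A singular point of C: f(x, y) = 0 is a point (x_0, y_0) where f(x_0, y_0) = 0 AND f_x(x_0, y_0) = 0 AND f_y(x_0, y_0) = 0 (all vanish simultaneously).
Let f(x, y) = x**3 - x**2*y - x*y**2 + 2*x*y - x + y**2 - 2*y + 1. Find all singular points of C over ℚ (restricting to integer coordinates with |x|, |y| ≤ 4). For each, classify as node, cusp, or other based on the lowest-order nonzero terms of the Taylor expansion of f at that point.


Singular points: {(0, 1)}; classification: node.

Compute partial derivatives:
  f_x = 3*x**2 - 2*x*y - y**2 + 2*y - 1.
  f_y = -x**2 - 2*x*y + 2*x + 2*y - 2.
Scan x_0 ∈ {−4, ..., 4}. For each x_0, f_y(x_0, y) is a polynomial in y; find its integer roots y ∈ {−4, ..., 4}, then test f_x and f at those candidates.
  x = -4: f_y(-4, y) = 10*y - 26; no integer root y with |y| ≤ 4.
  x = -3: f_y(-3, y) = 8*y - 17; no integer root y with |y| ≤ 4.
  x = -2: f_y(-2, y) = 6*y - 10; no integer root y with |y| ≤ 4.
  x = -1: f_y(-1, y) = 4*y - 5; no integer root y with |y| ≤ 4.
  x = 0: f_y(0, y) = 2*y - 2; vanishes at y ∈ {1}. (0, 1): f_x = 0, f = 0 — SINGULAR.
  x = 1: f_y(1, y) = -1; no integer root y with |y| ≤ 4.
  x = 2: f_y(2, y) = -2*y - 2; vanishes at y ∈ {-1}. (2, -1): f_x = 12 ≠ 0.
  x = 3: f_y(3, y) = -4*y - 5; no integer root y with |y| ≤ 4.
  x = 4: f_y(4, y) = -6*y - 10; no integer root y with |y| ≤ 4.
Only singular point on the grid: (0, 1).
Classify: substitute x = 0 + u, y = 1 + v and expand: f = u**3 - u**2*v - u**2 - u*v**2 + v**2.
No constant or linear terms (consistent with a singular point). Quadratic part: -u**2 + v**2. Cubic part: u**3 - u**2*v - u*v**2.
The quadratic part v**2 - u**2 = (v − u)(v + u) splits into two distinct linear factors, so there are two distinct tangent lines y − 1 = ±(x − 0) — this is a node (ordinary double point).
Classification: node.


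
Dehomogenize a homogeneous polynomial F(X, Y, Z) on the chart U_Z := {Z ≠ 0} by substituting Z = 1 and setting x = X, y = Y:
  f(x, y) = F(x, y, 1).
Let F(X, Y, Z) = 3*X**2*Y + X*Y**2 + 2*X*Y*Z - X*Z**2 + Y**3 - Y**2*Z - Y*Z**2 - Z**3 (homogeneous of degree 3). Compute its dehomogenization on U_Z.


f(x, y) = 3*x**2*y + x*y**2 + 2*x*y - x + y**3 - y**2 - y - 1

On U_Z we set Z = 1. Each monomial c·X^i·Y^j·Z^k in F becomes c·x^i·y^j·1^k = c·x^i·y^j.
Substituting Z = 1: F(X, Y, 1) = 3*x**2*y + x*y**2 + 2*x*y - x + y**3 - y**2 - y - 1.
Note: deg(f) ≤ deg(F) = 3; strict inequality happens when F is divisible by Z (lost terms).


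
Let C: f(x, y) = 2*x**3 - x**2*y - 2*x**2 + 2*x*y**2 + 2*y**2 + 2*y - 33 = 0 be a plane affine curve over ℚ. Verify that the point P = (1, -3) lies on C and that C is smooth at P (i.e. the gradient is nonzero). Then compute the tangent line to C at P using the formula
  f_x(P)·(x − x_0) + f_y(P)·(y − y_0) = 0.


Tangent line at P: 26*x - 23*y - 95 = 0.

Step 1: f(1, -3) = 0, so P lies on C.
Step 2: partial derivatives
  f_x(x, y) = 6*x**2 - 2*x*y - 4*x + 2*y**2, f_y(x, y) = -x**2 + 4*x*y + 4*y + 2.
  f_x(P) = 26, f_y(P) = -23 (gradient nonzero, so P is smooth).
Step 3: tangent line at P: 26·(x − 1) + -23·(y − -3) = 0.
Expanding: 26*x - 23*y - 95 = 0.


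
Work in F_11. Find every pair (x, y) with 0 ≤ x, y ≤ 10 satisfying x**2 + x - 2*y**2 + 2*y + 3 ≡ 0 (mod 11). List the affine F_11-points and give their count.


Affine F_11-points: {(1, 6), (3, 2), (3, 10), (4, 3), (4, 9), (5, 0), (5, 1), (6, 3), (6, 9), (7, 2), (7, 10), (9, 6)}; count = 12.

For each of the 121 pairs (x, y) ∈ F_11², evaluate f(x, y) mod 11. Record the zeros.
  x = 0: [0↦3, 1↦3, 2↦10, 3↦2, 4↦1, 5↦7, 6↦9, 7↦7, 8↦1, 9↦2, 10↦10]  zeros at y ∈ ∅
  x = 1: [0↦5, 1↦5, 2↦1, 3↦4, 4↦3, 5↦9, 6↦0, 7↦9, 8↦3, 9↦4, 10↦1]  zeros at y ∈ {6}
  x = 2: [0↦9, 1↦9, 2↦5, 3↦8, 4↦7, 5↦2, 6↦4, 7↦2, 8↦7, 9↦8, 10↦5]  zeros at y ∈ ∅
  x = 3: [0↦4, 1↦4, 2↦0, 3↦3, 4↦2, 5↦8, 6↦10, 7↦8, 8↦2, 9↦3, 10↦0]  zeros at y ∈ {2, 10}
  x = 4: [0↦1, 1↦1, 2↦8, 3↦0, 4↦10, 5↦5, 6↦7, 7↦5, 8↦10, 9↦0, 10↦8]  zeros at y ∈ {3, 9}
  x = 5: [0↦0, 1↦0, 2↦7, 3↦10, 4↦9, 5↦4, 6↦6, 7↦4, 8↦9, 9↦10, 10↦7]  zeros at y ∈ {0, 1}
  x = 6: [0↦1, 1↦1, 2↦8, 3↦0, 4↦10, 5↦5, 6↦7, 7↦5, 8↦10, 9↦0, 10↦8]  zeros at y ∈ {3, 9}
  x = 7: [0↦4, 1↦4, 2↦0, 3↦3, 4↦2, 5↦8, 6↦10, 7↦8, 8↦2, 9↦3, 10↦0]  zeros at y ∈ {2, 10}
  x = 8: [0↦9, 1↦9, 2↦5, 3↦8, 4↦7, 5↦2, 6↦4, 7↦2, 8↦7, 9↦8, 10↦5]  zeros at y ∈ ∅
  x = 9: [0↦5, 1↦5, 2↦1, 3↦4, 4↦3, 5↦9, 6↦0, 7↦9, 8↦3, 9↦4, 10↦1]  zeros at y ∈ {6}
  x = 10: [0↦3, 1↦3, 2↦10, 3↦2, 4↦1, 5↦7, 6↦9, 7↦7, 8↦1, 9↦2, 10↦10]  zeros at y ∈ ∅
Collecting zeros: affine points = {(1, 6), (3, 2), (3, 10), (4, 3), (4, 9), (5, 0), (5, 1), (6, 3), (6, 9), (7, 2), (7, 10), (9, 6)}.
Total count |C(F_11)_aff| = 12.


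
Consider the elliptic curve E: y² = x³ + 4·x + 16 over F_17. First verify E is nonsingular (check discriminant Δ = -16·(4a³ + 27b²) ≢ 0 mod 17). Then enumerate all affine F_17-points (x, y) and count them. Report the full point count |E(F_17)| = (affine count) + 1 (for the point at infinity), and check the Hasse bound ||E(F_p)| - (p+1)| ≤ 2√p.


Affine points = {(0, 4), (0, 13), (1, 2), (1, 15), (2, 7), (2, 10), (3, 2), (3, 15), (5, 5), (5, 12), (6, 1), (6, 16), (7, 8), (7, 9), (8, 4), (8, 13), (9, 4), (9, 13), (10, 6), (10, 11), (13, 2), (13, 15), (15, 0)}; affine count = 23; |E(F_17)| = 24.

Discriminant check: Δ ∝ 4a³ + 27b² = 4·4³ + 27·16² = 4·64 + 27·256 ≡ 11 (mod 17). Nonzero ⇒ E is nonsingular.
For each x ∈ F_17, compute rhs = x³ + 4·x + 16 mod 17, then count y ∈ F_17 with y² ≡ rhs.
  x = 0: rhs = 16, matching y values: 4, 13 (2 points).
  x = 1: rhs = 4, matching y values: 2, 15 (2 points).
  x = 2: rhs = 15, matching y values: 7, 10 (2 points).
  x = 3: rhs = 4, matching y values: 2, 15 (2 points).
  x = 4: rhs = 11, matching y values: none (0 points).
  x = 5: rhs = 8, matching y values: 5, 12 (2 points).
  x = 6: rhs = 1, matching y values: 1, 16 (2 points).
  x = 7: rhs = 13, matching y values: 8, 9 (2 points).
  x = 8: rhs = 16, matching y values: 4, 13 (2 points).
  x = 9: rhs = 16, matching y values: 4, 13 (2 points).
  x = 10: rhs = 2, matching y values: 6, 11 (2 points).
  x = 11: rhs = 14, matching y values: none (0 points).
  x = 12: rhs = 7, matching y values: none (0 points).
  x = 13: rhs = 4, matching y values: 2, 15 (2 points).
  x = 14: rhs = 11, matching y values: none (0 points).
  x = 15: rhs = 0, matching y values: 0 (1 points).
  x = 16: rhs = 11, matching y values: none (0 points).
Total affine count: 23.
Full point count |E(F_17)| = 23 + 1 = 24.
Hasse bound: |24 − (17+1)| = |6| = 6 ≤ 2√17 ≈ 8.2462 ✓.


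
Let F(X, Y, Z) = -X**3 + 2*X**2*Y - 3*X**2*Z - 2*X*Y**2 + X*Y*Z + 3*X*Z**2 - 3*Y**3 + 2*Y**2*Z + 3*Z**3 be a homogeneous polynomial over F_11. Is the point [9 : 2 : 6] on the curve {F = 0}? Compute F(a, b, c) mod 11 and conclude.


F(9,2,6) ≡ 4 (mod 11); P is NOT on the curve.

Evaluate F(9, 2, 6) term-by-term (mod 11).
  -X**3 ↦ -1·729·1·1 = -729
  2*X**2*Y ↦ 2·81·2·1 = 324
  -3*X**2*Z ↦ -3·81·1·6 = -1458
  -2*X*Y**2 ↦ -2·9·4·1 = -72
  X*Y*Z ↦ 1·9·2·6 = 108
  3*X*Z**2 ↦ 3·9·1·36 = 972
  -3*Y**3 ↦ -3·1·8·1 = -24
  2*Y**2*Z ↦ 2·1·4·6 = 48
  3*Z**3 ↦ 3·1·1·216 = 648
Sum: F(9, 2, 6) = (-729) + (324) + (-1458) + (-72) + (108) + (972) + (-24) + (48) + (648) = -183.
Reducing mod 11: -183 ≡ 4 (mod 11).
Since F(a, b, c) ≡ 4 ≠ 0 (mod 11), P does NOT lie on the curve.


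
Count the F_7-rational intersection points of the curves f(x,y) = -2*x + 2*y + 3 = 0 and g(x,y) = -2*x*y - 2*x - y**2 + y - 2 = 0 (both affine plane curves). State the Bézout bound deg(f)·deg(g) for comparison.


Common zeros: ∅; count = 0; Bézout bound = 2.

deg(f) = 1, deg(g) = 2, so Bézout bound = 2.
Scan x ∈ F_7. For each x, list the y ∈ F_7 with f(x, y) ≡ 0 and those with g(x, y) ≡ 0 (mod 7); the common zeros in that column are the intersection.
  x = 0: f ≡ 0 at y ∈ {2}; g ≡ 0 at y ∈ {4}; common: ∅.
  x = 1: f ≡ 0 at y ∈ {3}; g ≡ 0 at y ∈ ∅; common: ∅.
  x = 2: f ≡ 0 at y ∈ {4}; g ≡ 0 at y ∈ ∅; common: ∅.
  x = 3: f ≡ 0 at y ∈ {5}; g ≡ 0 at y ∈ {1}; common: ∅.
  x = 4: f ≡ 0 at y ∈ {6}; g ≡ 0 at y ∈ {2, 5}; common: ∅.
  x = 5: f ≡ 0 at y ∈ {0}; g ≡ 0 at y ∈ ∅; common: ∅.
  x = 6: f ≡ 0 at y ∈ {1}; g ≡ 0 at y ∈ {0, 3}; common: ∅.
Collecting: common zeros = ∅, so the count is 0.
Comparison with the Bézout bound: 0 ≤ 2 = deg(f)·deg(g), as expected for curves with no common component (the affine F_7-count falls short of the bound because intersections may lie at infinity, over extension fields, or carry multiplicity).
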